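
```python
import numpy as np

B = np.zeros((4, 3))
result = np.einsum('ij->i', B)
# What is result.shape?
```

(4,)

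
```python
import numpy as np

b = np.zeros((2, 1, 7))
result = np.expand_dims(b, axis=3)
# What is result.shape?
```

(2, 1, 7, 1)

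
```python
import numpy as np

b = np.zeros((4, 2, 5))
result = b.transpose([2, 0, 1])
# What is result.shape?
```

(5, 4, 2)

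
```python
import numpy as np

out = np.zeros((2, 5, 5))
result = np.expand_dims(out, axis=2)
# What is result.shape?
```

(2, 5, 1, 5)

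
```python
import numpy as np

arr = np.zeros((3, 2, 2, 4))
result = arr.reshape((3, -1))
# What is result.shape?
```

(3, 16)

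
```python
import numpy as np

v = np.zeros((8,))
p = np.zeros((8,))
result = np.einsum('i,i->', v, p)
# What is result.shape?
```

()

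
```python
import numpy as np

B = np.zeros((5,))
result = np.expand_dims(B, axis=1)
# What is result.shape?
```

(5, 1)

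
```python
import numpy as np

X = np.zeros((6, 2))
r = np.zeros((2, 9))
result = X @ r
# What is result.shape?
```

(6, 9)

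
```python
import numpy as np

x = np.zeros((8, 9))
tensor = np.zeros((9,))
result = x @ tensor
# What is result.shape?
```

(8,)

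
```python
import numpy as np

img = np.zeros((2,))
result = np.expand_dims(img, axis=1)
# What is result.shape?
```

(2, 1)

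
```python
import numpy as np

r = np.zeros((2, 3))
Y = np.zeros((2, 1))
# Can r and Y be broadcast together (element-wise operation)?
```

Yes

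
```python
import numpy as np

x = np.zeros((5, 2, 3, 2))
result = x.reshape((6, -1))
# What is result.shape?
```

(6, 10)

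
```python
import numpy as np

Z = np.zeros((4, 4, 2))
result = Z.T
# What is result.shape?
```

(2, 4, 4)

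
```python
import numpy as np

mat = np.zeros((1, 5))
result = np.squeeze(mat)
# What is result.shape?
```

(5,)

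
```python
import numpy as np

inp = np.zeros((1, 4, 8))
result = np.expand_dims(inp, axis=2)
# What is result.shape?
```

(1, 4, 1, 8)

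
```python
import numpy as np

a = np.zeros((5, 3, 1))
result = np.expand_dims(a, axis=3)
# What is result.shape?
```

(5, 3, 1, 1)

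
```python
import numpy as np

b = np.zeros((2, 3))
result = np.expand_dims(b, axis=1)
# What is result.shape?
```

(2, 1, 3)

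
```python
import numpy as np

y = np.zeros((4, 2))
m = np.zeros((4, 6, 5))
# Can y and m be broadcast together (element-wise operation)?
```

No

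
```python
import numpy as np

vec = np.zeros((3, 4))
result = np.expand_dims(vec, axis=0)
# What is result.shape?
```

(1, 3, 4)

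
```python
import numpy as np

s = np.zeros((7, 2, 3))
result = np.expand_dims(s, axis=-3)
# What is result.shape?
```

(7, 1, 2, 3)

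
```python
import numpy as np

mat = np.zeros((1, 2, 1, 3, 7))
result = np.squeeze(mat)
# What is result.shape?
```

(2, 3, 7)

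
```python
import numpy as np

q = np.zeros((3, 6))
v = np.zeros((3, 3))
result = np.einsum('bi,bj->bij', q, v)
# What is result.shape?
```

(3, 6, 3)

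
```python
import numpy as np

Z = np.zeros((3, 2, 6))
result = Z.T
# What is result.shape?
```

(6, 2, 3)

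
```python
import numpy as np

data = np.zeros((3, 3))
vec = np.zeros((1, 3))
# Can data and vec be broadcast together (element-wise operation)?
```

Yes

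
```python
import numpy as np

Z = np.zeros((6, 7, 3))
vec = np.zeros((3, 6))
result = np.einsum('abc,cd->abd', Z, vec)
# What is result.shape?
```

(6, 7, 6)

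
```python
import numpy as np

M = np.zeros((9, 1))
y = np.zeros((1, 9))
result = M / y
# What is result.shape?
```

(9, 9)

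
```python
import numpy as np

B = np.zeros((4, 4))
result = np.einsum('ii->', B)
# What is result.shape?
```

()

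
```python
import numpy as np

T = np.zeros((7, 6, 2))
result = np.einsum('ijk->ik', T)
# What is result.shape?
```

(7, 2)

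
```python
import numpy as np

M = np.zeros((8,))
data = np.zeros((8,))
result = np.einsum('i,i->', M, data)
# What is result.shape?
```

()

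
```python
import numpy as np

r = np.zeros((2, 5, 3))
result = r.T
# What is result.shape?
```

(3, 5, 2)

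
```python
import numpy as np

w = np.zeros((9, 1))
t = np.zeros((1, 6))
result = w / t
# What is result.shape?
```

(9, 6)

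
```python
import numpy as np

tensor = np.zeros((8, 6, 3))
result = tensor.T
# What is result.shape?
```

(3, 6, 8)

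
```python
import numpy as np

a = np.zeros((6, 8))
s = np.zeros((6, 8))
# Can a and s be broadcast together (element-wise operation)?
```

Yes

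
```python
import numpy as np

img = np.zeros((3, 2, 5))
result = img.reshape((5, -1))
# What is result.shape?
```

(5, 6)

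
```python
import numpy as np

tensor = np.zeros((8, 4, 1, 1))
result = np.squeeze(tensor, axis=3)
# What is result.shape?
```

(8, 4, 1)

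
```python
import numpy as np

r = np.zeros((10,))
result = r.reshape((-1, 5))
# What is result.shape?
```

(2, 5)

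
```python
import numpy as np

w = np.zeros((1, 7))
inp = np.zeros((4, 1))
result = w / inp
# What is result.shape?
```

(4, 7)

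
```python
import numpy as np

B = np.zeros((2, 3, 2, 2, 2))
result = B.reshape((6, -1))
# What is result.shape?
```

(6, 8)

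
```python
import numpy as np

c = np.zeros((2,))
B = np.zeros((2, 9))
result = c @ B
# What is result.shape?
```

(9,)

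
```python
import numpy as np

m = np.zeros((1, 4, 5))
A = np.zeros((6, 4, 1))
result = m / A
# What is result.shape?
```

(6, 4, 5)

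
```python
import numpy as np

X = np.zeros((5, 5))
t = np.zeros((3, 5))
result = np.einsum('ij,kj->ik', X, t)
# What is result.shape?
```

(5, 3)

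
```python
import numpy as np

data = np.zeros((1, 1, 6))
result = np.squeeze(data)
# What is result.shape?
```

(6,)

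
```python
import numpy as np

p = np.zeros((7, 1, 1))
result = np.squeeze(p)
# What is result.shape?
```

(7,)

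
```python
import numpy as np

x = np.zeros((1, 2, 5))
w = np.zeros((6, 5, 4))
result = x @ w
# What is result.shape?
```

(6, 2, 4)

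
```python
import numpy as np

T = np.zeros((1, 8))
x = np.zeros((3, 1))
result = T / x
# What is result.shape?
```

(3, 8)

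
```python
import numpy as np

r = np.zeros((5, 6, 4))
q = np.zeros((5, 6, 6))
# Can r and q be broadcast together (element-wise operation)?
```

No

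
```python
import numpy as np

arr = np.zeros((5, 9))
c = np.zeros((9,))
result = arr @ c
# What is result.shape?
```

(5,)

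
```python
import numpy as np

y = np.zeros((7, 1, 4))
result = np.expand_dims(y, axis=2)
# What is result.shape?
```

(7, 1, 1, 4)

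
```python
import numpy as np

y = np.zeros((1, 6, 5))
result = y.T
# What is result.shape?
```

(5, 6, 1)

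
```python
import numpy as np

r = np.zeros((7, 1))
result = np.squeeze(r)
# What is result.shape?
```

(7,)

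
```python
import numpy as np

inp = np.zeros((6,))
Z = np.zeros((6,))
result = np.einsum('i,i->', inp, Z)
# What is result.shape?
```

()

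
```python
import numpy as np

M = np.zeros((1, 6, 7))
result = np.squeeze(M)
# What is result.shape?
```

(6, 7)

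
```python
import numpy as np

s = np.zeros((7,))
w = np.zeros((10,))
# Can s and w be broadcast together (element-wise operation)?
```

No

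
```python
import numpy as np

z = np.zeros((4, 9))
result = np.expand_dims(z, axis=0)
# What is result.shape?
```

(1, 4, 9)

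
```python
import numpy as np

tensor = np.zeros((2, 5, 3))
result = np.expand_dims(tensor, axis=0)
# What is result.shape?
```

(1, 2, 5, 3)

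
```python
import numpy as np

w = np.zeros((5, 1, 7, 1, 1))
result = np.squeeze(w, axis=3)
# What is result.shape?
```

(5, 1, 7, 1)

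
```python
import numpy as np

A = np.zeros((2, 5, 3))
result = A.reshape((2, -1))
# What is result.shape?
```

(2, 15)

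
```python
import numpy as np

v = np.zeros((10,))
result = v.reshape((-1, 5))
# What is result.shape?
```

(2, 5)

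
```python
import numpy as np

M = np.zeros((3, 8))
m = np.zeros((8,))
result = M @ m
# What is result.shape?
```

(3,)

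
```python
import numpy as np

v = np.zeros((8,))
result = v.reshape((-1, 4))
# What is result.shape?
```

(2, 4)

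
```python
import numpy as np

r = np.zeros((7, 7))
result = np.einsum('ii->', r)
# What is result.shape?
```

()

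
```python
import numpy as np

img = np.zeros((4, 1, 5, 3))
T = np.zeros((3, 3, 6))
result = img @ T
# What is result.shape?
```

(4, 3, 5, 6)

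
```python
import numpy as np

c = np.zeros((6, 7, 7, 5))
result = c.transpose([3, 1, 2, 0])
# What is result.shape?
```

(5, 7, 7, 6)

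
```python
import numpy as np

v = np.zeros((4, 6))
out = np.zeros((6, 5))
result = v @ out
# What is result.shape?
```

(4, 5)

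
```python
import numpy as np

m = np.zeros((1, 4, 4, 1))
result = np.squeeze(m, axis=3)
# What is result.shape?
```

(1, 4, 4)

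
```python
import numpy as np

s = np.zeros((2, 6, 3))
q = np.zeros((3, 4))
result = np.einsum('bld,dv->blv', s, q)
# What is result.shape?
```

(2, 6, 4)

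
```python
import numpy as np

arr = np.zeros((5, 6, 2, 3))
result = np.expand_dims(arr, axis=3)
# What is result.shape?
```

(5, 6, 2, 1, 3)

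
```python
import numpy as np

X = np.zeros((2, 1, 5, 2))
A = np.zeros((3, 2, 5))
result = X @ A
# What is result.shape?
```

(2, 3, 5, 5)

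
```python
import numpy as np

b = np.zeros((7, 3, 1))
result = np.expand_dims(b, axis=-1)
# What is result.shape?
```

(7, 3, 1, 1)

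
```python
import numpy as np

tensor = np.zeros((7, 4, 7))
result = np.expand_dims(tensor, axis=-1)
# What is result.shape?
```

(7, 4, 7, 1)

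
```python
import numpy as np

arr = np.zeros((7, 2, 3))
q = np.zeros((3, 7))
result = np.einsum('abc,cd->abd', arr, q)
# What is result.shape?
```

(7, 2, 7)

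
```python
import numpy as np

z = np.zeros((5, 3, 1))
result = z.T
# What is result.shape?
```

(1, 3, 5)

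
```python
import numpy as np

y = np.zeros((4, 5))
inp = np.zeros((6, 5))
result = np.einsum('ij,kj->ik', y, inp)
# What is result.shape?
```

(4, 6)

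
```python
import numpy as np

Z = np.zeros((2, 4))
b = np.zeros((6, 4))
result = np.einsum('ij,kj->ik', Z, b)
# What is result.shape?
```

(2, 6)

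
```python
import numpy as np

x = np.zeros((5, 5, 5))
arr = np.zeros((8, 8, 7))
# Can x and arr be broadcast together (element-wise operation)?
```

No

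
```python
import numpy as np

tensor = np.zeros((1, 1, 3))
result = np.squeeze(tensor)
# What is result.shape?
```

(3,)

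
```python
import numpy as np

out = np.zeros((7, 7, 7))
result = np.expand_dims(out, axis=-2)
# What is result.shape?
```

(7, 7, 1, 7)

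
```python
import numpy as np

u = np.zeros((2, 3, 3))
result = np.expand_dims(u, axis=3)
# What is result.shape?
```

(2, 3, 3, 1)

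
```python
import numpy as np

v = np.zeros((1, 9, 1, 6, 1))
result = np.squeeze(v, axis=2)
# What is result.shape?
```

(1, 9, 6, 1)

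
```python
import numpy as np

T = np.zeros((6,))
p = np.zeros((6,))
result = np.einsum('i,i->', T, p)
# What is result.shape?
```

()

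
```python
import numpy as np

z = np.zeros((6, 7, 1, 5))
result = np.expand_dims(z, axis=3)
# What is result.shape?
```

(6, 7, 1, 1, 5)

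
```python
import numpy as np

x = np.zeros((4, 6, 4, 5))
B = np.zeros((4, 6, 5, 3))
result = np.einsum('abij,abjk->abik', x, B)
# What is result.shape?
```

(4, 6, 4, 3)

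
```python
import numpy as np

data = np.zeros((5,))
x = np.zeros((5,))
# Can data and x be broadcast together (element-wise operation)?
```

Yes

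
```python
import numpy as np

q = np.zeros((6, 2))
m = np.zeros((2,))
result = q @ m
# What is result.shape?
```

(6,)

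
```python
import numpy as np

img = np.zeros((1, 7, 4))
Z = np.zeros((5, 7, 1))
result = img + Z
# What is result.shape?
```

(5, 7, 4)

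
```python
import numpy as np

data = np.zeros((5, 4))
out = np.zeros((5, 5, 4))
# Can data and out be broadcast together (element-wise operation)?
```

Yes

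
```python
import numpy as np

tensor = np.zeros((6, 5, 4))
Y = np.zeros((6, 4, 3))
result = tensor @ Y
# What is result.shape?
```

(6, 5, 3)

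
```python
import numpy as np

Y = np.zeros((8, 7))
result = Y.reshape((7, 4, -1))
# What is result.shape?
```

(7, 4, 2)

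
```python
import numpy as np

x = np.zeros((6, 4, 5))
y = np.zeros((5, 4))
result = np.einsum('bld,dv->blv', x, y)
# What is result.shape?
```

(6, 4, 4)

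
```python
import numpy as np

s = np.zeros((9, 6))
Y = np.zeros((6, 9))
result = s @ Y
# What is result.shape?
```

(9, 9)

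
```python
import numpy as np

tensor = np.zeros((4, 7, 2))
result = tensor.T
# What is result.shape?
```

(2, 7, 4)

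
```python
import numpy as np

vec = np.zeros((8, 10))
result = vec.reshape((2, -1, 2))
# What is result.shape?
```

(2, 20, 2)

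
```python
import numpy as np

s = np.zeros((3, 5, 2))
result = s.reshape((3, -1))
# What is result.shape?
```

(3, 10)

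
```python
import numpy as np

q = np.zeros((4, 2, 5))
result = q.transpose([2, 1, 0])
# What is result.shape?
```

(5, 2, 4)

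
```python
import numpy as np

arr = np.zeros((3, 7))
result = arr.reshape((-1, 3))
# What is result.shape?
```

(7, 3)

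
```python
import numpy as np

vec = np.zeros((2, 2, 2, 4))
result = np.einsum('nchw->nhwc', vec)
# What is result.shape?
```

(2, 2, 4, 2)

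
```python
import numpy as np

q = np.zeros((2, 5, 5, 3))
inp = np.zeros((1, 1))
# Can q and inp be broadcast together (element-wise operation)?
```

Yes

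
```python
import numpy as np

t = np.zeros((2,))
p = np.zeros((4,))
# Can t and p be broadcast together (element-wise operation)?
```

No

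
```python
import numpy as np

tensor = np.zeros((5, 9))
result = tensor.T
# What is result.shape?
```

(9, 5)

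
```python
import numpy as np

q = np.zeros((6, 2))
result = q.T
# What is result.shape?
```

(2, 6)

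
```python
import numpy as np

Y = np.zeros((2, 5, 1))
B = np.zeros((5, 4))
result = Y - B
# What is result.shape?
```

(2, 5, 4)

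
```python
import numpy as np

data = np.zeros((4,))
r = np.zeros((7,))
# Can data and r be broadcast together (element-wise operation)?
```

No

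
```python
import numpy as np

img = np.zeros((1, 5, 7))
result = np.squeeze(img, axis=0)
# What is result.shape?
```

(5, 7)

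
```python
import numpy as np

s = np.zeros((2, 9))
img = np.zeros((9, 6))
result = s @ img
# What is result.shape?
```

(2, 6)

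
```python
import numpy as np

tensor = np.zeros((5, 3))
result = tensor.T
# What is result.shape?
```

(3, 5)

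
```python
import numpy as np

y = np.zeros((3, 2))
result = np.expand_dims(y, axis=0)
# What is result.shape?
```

(1, 3, 2)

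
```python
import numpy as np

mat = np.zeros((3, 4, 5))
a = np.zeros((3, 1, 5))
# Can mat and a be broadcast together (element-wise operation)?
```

Yes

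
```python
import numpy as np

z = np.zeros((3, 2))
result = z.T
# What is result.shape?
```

(2, 3)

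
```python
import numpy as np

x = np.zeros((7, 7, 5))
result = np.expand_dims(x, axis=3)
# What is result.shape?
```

(7, 7, 5, 1)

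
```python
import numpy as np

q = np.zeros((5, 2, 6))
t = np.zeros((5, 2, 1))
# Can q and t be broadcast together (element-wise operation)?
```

Yes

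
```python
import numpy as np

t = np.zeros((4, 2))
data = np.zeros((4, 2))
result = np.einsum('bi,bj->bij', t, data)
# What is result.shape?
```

(4, 2, 2)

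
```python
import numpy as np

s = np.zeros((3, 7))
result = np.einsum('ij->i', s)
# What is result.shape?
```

(3,)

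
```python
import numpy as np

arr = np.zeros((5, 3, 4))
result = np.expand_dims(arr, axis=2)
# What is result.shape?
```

(5, 3, 1, 4)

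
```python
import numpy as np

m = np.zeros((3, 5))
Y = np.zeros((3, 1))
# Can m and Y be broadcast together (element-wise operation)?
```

Yes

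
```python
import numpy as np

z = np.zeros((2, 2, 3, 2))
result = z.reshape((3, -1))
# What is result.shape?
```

(3, 8)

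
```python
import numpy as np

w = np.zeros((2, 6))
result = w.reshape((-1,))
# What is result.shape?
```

(12,)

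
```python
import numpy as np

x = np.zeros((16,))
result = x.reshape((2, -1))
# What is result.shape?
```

(2, 8)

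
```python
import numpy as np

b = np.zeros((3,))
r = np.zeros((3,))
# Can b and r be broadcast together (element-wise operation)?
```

Yes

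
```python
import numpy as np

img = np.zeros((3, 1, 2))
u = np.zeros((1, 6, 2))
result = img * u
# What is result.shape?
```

(3, 6, 2)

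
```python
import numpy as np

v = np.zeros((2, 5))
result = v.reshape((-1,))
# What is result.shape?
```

(10,)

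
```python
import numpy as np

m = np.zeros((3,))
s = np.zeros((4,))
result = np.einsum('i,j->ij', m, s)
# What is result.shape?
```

(3, 4)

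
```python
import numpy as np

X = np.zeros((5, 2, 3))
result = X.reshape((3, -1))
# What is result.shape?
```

(3, 10)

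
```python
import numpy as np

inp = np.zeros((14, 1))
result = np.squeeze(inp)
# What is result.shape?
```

(14,)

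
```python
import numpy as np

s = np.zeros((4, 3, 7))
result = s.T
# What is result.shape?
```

(7, 3, 4)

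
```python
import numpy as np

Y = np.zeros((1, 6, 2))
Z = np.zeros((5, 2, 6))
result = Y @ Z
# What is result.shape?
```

(5, 6, 6)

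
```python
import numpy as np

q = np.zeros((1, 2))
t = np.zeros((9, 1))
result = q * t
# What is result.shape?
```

(9, 2)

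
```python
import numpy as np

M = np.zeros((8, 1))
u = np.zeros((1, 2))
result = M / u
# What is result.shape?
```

(8, 2)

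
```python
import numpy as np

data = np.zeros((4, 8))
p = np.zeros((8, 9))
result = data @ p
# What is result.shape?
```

(4, 9)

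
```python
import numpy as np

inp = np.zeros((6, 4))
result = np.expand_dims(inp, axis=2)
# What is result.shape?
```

(6, 4, 1)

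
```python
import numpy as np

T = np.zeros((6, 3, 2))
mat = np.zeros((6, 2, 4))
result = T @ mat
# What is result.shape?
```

(6, 3, 4)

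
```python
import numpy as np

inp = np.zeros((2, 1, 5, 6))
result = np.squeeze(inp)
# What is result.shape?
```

(2, 5, 6)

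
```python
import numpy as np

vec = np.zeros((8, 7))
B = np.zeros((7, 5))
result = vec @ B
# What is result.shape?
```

(8, 5)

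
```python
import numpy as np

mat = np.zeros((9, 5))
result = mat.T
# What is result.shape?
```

(5, 9)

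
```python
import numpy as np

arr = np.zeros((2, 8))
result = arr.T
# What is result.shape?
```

(8, 2)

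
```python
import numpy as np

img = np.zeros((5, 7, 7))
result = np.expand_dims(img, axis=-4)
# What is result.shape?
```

(1, 5, 7, 7)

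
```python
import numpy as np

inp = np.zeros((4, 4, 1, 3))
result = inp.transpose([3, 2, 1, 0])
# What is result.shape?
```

(3, 1, 4, 4)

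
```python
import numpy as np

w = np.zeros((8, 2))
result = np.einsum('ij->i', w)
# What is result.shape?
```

(8,)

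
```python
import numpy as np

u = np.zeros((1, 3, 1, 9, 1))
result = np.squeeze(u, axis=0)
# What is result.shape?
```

(3, 1, 9, 1)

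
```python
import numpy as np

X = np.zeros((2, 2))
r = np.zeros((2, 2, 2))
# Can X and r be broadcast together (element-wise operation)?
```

Yes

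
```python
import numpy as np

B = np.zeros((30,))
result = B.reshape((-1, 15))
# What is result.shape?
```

(2, 15)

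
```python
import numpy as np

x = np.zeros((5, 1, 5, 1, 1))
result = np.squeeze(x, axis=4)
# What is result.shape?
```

(5, 1, 5, 1)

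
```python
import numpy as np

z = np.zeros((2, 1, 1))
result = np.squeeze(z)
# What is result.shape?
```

(2,)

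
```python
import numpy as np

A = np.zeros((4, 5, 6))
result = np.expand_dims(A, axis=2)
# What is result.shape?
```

(4, 5, 1, 6)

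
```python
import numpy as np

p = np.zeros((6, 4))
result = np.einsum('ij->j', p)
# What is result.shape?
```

(4,)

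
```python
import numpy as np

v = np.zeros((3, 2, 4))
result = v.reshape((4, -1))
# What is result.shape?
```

(4, 6)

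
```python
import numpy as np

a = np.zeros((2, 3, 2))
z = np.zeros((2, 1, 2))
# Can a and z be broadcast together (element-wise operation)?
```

Yes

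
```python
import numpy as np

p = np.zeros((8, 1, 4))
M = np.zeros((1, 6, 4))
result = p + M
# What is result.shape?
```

(8, 6, 4)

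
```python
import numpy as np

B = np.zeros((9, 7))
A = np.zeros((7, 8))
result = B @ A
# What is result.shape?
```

(9, 8)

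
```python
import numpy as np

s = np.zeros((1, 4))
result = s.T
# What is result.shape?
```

(4, 1)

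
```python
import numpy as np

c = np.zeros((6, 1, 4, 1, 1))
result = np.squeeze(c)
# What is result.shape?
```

(6, 4)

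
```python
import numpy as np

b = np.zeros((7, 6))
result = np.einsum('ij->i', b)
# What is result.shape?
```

(7,)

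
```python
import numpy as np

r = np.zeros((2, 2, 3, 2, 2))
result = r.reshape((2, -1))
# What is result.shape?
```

(2, 24)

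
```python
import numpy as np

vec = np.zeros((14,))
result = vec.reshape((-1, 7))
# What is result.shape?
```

(2, 7)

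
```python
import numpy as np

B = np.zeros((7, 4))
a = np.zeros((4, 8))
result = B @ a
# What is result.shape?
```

(7, 8)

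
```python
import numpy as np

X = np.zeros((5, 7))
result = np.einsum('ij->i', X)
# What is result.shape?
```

(5,)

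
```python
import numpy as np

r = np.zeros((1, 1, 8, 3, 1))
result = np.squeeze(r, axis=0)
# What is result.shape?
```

(1, 8, 3, 1)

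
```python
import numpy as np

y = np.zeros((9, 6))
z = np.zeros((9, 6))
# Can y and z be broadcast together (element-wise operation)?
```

Yes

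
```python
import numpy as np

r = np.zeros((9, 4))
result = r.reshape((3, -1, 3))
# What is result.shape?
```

(3, 4, 3)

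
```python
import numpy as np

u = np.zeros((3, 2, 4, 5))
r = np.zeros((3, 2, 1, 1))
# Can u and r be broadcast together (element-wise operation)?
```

Yes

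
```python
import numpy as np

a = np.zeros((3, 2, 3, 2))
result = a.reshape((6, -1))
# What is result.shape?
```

(6, 6)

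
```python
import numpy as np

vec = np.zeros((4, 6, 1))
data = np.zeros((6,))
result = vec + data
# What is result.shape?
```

(4, 6, 6)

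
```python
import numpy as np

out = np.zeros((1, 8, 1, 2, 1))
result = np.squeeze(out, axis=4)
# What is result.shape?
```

(1, 8, 1, 2)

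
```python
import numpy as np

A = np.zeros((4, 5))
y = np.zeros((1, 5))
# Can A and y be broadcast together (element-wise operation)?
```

Yes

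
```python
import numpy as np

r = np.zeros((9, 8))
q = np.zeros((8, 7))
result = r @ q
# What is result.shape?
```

(9, 7)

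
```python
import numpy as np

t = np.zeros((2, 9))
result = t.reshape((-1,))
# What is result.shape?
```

(18,)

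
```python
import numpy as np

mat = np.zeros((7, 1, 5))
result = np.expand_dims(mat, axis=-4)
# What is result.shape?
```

(1, 7, 1, 5)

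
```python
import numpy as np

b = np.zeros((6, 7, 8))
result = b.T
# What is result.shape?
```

(8, 7, 6)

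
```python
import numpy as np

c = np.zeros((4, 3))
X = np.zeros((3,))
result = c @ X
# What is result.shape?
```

(4,)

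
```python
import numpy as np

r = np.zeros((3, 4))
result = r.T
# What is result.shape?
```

(4, 3)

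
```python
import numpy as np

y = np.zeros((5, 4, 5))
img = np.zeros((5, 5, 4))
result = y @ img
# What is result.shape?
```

(5, 4, 4)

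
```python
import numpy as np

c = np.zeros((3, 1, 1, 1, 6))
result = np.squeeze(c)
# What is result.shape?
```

(3, 6)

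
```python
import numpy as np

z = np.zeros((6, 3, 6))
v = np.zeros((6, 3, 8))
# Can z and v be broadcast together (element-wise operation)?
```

No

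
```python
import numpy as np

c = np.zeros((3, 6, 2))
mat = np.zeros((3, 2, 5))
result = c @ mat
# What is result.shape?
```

(3, 6, 5)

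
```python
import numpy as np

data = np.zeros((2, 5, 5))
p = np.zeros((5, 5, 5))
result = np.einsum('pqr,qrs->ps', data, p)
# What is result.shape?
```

(2, 5)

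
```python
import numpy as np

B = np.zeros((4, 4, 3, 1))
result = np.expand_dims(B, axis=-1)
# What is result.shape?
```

(4, 4, 3, 1, 1)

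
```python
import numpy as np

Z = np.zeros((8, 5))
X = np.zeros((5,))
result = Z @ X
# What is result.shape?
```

(8,)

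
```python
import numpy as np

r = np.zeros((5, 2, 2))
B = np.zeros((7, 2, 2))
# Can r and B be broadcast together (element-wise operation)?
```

No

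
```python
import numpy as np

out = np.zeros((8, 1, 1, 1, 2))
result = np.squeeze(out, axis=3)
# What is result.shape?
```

(8, 1, 1, 2)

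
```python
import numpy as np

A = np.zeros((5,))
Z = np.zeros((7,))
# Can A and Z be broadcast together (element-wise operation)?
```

No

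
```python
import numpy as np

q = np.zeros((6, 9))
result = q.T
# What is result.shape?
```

(9, 6)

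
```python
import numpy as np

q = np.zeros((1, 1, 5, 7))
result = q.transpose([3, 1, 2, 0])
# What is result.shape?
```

(7, 1, 5, 1)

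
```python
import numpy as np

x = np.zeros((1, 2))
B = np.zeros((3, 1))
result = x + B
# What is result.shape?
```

(3, 2)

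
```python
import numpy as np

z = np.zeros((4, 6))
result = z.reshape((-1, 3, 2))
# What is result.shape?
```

(4, 3, 2)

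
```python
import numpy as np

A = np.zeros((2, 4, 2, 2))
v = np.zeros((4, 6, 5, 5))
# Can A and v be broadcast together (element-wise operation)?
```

No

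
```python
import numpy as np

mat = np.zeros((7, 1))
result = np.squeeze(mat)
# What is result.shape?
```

(7,)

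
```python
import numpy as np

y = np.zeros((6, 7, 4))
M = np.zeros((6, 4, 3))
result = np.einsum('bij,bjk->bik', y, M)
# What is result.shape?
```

(6, 7, 3)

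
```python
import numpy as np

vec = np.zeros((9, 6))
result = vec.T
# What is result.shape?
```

(6, 9)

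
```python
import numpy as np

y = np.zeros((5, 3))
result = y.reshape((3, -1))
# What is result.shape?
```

(3, 5)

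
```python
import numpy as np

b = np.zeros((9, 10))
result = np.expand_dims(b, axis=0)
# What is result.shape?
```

(1, 9, 10)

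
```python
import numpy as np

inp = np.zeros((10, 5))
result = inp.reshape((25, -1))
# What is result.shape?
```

(25, 2)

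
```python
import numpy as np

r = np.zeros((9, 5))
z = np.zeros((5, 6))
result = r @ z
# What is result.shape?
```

(9, 6)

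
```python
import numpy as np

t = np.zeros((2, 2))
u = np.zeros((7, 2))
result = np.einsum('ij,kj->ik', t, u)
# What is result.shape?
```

(2, 7)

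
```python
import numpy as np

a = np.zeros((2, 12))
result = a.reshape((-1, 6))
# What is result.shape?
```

(4, 6)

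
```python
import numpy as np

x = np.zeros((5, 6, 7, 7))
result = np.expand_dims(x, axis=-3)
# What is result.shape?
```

(5, 6, 1, 7, 7)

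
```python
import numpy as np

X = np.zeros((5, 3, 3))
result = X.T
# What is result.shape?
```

(3, 3, 5)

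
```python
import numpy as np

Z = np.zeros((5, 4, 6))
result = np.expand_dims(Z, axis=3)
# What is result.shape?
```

(5, 4, 6, 1)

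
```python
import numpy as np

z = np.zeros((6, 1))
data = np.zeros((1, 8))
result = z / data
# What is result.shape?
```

(6, 8)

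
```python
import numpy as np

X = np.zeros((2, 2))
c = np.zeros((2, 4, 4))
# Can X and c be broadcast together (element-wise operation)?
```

No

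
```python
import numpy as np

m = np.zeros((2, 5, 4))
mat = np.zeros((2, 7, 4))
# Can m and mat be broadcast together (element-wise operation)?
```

No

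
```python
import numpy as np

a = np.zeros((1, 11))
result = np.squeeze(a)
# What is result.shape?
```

(11,)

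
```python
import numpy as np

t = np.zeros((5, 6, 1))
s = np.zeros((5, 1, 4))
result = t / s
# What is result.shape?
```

(5, 6, 4)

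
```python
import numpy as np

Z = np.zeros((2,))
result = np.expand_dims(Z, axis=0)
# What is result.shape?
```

(1, 2)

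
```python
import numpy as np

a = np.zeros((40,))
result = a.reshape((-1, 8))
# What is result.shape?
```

(5, 8)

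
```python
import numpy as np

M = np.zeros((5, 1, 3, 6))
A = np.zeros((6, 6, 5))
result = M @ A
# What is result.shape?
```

(5, 6, 3, 5)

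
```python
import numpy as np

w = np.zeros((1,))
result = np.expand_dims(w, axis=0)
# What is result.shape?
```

(1, 1)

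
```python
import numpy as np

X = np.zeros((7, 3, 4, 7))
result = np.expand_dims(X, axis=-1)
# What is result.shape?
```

(7, 3, 4, 7, 1)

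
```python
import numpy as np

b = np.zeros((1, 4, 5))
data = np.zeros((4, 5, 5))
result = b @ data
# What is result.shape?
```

(4, 4, 5)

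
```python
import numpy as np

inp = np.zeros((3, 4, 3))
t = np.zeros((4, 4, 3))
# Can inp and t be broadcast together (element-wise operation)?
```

No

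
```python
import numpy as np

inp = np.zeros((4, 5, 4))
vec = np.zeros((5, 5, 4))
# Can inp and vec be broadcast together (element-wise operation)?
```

No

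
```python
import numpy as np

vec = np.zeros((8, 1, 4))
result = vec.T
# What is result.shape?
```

(4, 1, 8)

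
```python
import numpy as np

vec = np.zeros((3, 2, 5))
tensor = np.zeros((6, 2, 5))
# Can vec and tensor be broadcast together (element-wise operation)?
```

No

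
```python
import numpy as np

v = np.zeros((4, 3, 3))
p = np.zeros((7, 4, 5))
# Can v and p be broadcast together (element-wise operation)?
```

No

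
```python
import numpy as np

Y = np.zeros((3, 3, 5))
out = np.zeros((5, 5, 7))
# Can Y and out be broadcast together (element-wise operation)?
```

No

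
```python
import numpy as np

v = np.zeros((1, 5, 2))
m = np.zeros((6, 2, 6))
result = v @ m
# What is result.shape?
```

(6, 5, 6)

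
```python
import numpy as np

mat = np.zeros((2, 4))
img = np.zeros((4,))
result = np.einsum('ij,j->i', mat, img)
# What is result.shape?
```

(2,)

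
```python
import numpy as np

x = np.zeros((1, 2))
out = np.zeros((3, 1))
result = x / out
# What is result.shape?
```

(3, 2)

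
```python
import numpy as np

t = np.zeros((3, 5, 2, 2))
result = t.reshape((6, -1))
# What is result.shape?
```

(6, 10)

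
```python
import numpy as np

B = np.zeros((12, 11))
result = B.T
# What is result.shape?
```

(11, 12)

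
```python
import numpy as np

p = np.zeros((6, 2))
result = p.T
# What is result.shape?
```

(2, 6)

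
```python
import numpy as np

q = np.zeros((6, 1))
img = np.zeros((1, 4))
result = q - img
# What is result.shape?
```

(6, 4)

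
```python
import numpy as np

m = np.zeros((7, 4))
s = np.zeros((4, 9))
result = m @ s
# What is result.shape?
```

(7, 9)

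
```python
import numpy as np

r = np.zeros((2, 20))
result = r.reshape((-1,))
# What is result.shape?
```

(40,)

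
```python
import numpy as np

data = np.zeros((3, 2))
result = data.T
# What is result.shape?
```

(2, 3)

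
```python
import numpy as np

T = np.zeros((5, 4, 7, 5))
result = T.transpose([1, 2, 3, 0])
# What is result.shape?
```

(4, 7, 5, 5)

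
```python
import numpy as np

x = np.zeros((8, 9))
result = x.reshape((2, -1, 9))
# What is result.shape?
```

(2, 4, 9)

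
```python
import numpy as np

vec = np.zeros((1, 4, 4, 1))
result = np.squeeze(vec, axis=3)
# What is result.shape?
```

(1, 4, 4)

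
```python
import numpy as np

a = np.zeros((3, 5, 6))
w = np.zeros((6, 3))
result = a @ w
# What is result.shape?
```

(3, 5, 3)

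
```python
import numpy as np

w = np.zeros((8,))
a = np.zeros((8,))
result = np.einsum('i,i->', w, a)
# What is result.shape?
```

()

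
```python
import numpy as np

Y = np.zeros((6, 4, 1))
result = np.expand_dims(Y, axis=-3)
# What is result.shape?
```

(6, 1, 4, 1)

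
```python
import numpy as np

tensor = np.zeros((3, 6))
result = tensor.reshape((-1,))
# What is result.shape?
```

(18,)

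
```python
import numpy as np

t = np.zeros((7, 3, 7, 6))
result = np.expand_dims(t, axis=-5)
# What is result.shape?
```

(1, 7, 3, 7, 6)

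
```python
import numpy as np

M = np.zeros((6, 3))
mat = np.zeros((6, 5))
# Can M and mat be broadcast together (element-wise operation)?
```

No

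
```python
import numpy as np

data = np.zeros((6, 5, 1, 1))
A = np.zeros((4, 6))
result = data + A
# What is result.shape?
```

(6, 5, 4, 6)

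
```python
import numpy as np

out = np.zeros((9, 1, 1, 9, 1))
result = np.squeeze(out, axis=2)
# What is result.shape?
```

(9, 1, 9, 1)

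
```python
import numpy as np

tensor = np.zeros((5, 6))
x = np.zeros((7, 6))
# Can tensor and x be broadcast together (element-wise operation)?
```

No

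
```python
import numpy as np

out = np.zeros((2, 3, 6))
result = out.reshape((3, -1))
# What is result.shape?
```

(3, 12)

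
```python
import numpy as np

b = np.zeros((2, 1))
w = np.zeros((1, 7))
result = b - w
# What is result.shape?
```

(2, 7)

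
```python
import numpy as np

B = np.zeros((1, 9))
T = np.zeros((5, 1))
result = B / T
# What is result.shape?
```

(5, 9)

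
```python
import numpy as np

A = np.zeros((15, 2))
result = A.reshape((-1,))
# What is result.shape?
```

(30,)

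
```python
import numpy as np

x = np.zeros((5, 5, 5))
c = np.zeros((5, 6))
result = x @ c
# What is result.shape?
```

(5, 5, 6)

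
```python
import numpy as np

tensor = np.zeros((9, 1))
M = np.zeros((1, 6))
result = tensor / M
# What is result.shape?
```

(9, 6)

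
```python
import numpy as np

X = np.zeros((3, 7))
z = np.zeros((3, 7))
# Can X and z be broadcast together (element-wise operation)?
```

Yes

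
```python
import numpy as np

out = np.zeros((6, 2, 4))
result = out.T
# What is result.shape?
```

(4, 2, 6)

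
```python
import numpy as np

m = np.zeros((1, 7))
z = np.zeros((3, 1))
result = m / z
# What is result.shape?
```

(3, 7)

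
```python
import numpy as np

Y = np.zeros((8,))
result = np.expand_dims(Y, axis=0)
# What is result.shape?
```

(1, 8)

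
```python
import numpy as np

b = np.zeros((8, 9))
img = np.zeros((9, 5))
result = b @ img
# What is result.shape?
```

(8, 5)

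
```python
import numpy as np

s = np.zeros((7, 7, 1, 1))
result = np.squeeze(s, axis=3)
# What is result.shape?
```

(7, 7, 1)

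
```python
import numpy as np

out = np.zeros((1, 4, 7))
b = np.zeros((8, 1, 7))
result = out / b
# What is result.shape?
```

(8, 4, 7)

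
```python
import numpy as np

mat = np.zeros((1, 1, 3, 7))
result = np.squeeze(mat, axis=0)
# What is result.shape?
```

(1, 3, 7)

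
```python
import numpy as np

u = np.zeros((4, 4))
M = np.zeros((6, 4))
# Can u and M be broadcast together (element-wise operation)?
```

No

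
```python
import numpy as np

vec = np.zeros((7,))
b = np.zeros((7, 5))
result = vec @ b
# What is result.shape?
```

(5,)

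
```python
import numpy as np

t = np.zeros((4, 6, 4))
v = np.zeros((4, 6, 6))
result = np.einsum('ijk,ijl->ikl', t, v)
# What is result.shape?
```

(4, 4, 6)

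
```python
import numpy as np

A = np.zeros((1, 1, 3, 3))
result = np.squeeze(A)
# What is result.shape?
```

(3, 3)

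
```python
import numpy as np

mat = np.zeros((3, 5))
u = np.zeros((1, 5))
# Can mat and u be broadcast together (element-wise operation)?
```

Yes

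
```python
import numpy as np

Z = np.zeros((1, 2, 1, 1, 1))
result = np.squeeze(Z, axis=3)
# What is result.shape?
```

(1, 2, 1, 1)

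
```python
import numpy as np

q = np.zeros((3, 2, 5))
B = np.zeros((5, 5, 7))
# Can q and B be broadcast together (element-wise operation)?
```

No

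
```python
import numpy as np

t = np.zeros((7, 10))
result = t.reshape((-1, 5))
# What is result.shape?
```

(14, 5)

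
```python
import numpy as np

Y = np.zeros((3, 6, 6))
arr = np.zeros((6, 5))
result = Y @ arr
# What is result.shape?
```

(3, 6, 5)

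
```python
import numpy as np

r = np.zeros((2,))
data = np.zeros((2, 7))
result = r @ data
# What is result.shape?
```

(7,)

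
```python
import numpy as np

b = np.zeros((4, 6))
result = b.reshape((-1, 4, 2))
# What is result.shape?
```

(3, 4, 2)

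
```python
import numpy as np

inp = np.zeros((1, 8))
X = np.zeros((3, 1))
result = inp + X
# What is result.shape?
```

(3, 8)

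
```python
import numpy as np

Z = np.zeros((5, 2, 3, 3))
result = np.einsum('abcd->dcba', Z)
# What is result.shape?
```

(3, 3, 2, 5)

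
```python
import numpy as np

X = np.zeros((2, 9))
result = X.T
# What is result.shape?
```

(9, 2)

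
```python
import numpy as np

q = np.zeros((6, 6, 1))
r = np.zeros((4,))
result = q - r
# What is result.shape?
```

(6, 6, 4)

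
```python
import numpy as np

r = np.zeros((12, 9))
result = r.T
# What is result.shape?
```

(9, 12)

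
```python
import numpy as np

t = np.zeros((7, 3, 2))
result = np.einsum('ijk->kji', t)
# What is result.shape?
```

(2, 3, 7)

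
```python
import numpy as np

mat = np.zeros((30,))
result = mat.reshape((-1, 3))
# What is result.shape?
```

(10, 3)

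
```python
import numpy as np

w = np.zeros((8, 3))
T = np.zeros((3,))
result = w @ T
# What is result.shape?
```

(8,)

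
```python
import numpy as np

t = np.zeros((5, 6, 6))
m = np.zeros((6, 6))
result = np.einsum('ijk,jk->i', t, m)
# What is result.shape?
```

(5,)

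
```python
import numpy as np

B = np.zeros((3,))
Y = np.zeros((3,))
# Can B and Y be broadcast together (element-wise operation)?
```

Yes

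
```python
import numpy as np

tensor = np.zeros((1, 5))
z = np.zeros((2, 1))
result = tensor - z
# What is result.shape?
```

(2, 5)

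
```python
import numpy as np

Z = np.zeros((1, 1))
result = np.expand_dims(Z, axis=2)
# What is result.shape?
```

(1, 1, 1)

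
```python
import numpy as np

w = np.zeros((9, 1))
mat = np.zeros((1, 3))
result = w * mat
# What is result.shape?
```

(9, 3)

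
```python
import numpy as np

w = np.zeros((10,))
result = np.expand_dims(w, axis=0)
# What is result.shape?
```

(1, 10)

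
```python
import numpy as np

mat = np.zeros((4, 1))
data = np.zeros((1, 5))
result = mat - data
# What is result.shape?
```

(4, 5)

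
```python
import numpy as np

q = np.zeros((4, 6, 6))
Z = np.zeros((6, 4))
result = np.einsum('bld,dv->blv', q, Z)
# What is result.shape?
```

(4, 6, 4)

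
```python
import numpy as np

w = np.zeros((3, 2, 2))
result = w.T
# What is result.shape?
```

(2, 2, 3)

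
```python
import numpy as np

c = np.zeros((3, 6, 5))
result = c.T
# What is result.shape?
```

(5, 6, 3)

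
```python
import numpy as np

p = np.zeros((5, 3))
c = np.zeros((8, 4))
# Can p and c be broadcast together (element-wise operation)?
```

No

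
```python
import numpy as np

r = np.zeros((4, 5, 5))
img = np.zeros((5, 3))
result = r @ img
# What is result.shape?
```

(4, 5, 3)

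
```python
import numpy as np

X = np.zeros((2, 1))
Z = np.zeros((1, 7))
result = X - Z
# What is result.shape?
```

(2, 7)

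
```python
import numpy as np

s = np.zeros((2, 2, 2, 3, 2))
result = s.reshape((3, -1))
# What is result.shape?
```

(3, 16)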